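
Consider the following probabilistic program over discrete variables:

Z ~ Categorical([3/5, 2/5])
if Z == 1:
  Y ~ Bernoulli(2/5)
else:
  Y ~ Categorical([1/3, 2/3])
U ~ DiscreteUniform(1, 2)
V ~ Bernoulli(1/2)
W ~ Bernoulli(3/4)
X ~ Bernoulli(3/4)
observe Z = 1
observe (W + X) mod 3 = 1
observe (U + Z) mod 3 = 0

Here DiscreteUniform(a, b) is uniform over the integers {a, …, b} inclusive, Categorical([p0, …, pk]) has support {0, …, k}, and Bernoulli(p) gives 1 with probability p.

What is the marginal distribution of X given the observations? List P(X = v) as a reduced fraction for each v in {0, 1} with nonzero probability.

Enumerate traces; 8 have nonzero weight after conditioning:
  (Z=1, Y=0, U=2, V=0, W=0, X=1) weight 9/800
  (Z=1, Y=0, U=2, V=0, W=1, X=0) weight 9/800
  (Z=1, Y=0, U=2, V=1, W=0, X=1) weight 9/800
  (Z=1, Y=0, U=2, V=1, W=1, X=0) weight 9/800
  (Z=1, Y=1, U=2, V=0, W=0, X=1) weight 3/400
  (Z=1, Y=1, U=2, V=0, W=1, X=0) weight 3/400
  (Z=1, Y=1, U=2, V=1, W=0, X=1) weight 3/400
  (Z=1, Y=1, U=2, V=1, W=1, X=0) weight 3/400
Group by X:
  weight(X=0) = 3/80
  weight(X=1) = 3/80
Total weight = 3/80 + 3/80 = 3/40
P(X=0 | obs) = 3/80 / 3/40 = 1/2
P(X=1 | obs) = 3/80 / 3/40 = 1/2

P(X=0) = 1/2, P(X=1) = 1/2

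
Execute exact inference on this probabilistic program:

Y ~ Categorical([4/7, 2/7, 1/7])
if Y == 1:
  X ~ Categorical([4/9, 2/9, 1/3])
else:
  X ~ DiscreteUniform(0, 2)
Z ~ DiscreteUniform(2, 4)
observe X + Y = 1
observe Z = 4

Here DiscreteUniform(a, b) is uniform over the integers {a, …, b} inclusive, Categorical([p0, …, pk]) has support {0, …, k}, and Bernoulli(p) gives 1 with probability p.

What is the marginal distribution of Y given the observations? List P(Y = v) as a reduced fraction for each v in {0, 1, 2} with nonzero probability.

Enumerate traces; 2 have nonzero weight after conditioning:
  (Y=0, X=1, Z=4) weight 4/63
  (Y=1, X=0, Z=4) weight 8/189
Group by Y:
  weight(Y=0) = 4/63
  weight(Y=1) = 8/189
Total weight = 4/63 + 8/189 = 20/189
P(Y=0 | obs) = 4/63 / 20/189 = 3/5
P(Y=1 | obs) = 8/189 / 20/189 = 2/5

P(Y=0) = 3/5, P(Y=1) = 2/5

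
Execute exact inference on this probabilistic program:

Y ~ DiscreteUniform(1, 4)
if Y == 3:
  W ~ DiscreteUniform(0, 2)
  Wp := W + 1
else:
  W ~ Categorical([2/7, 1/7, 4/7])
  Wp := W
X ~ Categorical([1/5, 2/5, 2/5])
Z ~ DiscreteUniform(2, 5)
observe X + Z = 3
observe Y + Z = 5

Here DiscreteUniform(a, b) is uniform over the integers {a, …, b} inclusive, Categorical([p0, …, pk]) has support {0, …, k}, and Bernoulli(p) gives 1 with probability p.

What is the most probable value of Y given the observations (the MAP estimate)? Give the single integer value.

argmax_v P(Y = v | obs) = 3

Enumerate traces; 6 have nonzero weight after conditioning:
  (Y=2, W=0, X=0, Z=3) weight 1/280
  (Y=2, W=1, X=0, Z=3) weight 1/560
  (Y=2, W=2, X=0, Z=3) weight 1/140
  (Y=3, W=0, X=1, Z=2) weight 1/120
  (Y=3, W=1, X=1, Z=2) weight 1/120
  (Y=3, W=2, X=1, Z=2) weight 1/120
Group by Y:
  weight(Y=2) = 1/80
  weight(Y=3) = 1/40
Total weight = 1/80 + 1/40 = 3/80
P(Y=2 | obs) = 1/80 / 3/80 = 1/3
P(Y=3 | obs) = 1/40 / 3/80 = 2/3
argmax = 3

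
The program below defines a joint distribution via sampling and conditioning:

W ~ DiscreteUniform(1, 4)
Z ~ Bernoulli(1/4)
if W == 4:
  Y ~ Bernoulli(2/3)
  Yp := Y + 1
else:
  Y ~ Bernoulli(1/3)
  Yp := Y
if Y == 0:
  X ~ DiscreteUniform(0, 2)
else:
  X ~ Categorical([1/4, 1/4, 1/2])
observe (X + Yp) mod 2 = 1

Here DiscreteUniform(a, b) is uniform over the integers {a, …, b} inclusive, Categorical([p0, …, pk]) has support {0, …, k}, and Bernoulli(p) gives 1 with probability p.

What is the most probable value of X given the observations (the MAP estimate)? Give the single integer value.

Enumerate traces; 24 have nonzero weight after conditioning:
  (W=1, Z=0, Y=0, X=1) weight 1/24
  (W=1, Z=0, Y=1, X=0) weight 1/64
  (W=1, Z=0, Y=1, X=2) weight 1/32
  (W=1, Z=1, Y=0, X=1) weight 1/72
  (W=1, Z=1, Y=1, X=0) weight 1/192
  (W=1, Z=1, Y=1, X=2) weight 1/96
  (W=2, Z=0, Y=0, X=1) weight 1/24
  (W=2, Z=0, Y=1, X=0) weight 1/64
  … 16 more
Group by X:
  weight(X=0) = 13/144
  weight(X=1) = 5/24
  weight(X=2) = 11/72
Total weight = 13/144 + 5/24 + 11/72 = 65/144
P(X=0 | obs) = 13/144 / 65/144 = 1/5
P(X=1 | obs) = 5/24 / 65/144 = 6/13
P(X=2 | obs) = 11/72 / 65/144 = 22/65
argmax = 1

argmax_v P(X = v | obs) = 1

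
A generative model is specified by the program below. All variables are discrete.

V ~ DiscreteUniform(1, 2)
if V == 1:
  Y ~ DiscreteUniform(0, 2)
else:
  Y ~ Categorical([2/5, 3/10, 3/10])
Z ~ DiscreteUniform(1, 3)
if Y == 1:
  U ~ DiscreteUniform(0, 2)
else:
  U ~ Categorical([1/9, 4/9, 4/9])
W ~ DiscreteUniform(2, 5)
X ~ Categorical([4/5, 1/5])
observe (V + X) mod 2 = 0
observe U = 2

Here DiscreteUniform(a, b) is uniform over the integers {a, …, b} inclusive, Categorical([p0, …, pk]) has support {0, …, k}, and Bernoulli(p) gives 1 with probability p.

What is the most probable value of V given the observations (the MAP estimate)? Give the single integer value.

argmax_v P(V = v | obs) = 2

Enumerate traces; 72 have nonzero weight after conditioning:
  (V=1, Y=0, Z=1, U=2, W=2, X=1) weight 1/810
  (V=1, Y=0, Z=1, U=2, W=3, X=1) weight 1/810
  (V=1, Y=0, Z=1, U=2, W=4, X=1) weight 1/810
  (V=1, Y=0, Z=1, U=2, W=5, X=1) weight 1/810
  (V=1, Y=0, Z=2, U=2, W=2, X=1) weight 1/810
  (V=1, Y=0, Z=2, U=2, W=3, X=1) weight 1/810
  (V=1, Y=0, Z=2, U=2, W=4, X=1) weight 1/810
  (V=1, Y=0, Z=2, U=2, W=5, X=1) weight 1/810
  (V=2, Y=0, Z=1, U=2, W=2, X=0) weight 4/675
  … 63 more
Group by V:
  weight(V=1) = 11/270
  weight(V=2) = 37/225
Total weight = 11/270 + 37/225 = 277/1350
P(V=1 | obs) = 11/270 / 277/1350 = 55/277
P(V=2 | obs) = 37/225 / 277/1350 = 222/277
argmax = 2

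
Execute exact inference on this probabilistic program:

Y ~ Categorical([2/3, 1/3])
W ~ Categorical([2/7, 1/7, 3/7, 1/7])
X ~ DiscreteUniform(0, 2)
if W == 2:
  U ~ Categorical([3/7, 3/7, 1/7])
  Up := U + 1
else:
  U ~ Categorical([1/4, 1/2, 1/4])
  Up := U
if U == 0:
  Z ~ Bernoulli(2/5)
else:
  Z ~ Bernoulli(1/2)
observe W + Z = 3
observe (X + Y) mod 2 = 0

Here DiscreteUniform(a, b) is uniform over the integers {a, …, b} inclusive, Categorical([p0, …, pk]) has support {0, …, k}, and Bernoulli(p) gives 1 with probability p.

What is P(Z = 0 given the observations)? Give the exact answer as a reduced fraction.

P(Z = 0 | obs) = 49/177

Enumerate traces; 18 have nonzero weight after conditioning:
  (Y=0, W=2, X=0, U=0, Z=1) weight 4/245
  (Y=0, W=2, X=0, U=1, Z=1) weight 1/49
  (Y=0, W=2, X=0, U=2, Z=1) weight 1/147
  (Y=0, W=2, X=2, U=0, Z=1) weight 4/245
  (Y=0, W=2, X=2, U=1, Z=1) weight 1/49
  (Y=0, W=2, X=2, U=2, Z=1) weight 1/147
  (Y=0, W=3, X=0, U=0, Z=0) weight 1/210
  (Y=0, W=3, X=0, U=1, Z=0) weight 1/126
  … 10 more
Group by Z:
  weight(Z=0) = 1/24
  weight(Z=1) = 16/147
Total weight = 1/24 + 16/147 = 59/392
P(Z=0 | obs) = 1/24 / 59/392 = 49/177
P(Z=1 | obs) = 16/147 / 59/392 = 128/177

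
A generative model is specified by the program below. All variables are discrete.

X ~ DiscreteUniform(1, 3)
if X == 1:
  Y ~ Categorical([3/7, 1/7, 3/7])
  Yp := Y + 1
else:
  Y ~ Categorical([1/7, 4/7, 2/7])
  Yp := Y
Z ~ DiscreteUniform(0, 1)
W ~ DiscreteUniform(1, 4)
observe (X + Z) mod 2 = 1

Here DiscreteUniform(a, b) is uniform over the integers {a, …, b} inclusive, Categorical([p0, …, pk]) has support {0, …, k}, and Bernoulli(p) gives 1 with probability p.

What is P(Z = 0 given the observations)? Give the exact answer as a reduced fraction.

Enumerate traces; 36 have nonzero weight after conditioning:
  (X=1, Y=0, Z=0, W=1) weight 1/56
  (X=1, Y=0, Z=0, W=2) weight 1/56
  (X=1, Y=0, Z=0, W=3) weight 1/56
  (X=1, Y=0, Z=0, W=4) weight 1/56
  (X=1, Y=1, Z=0, W=1) weight 1/168
  (X=1, Y=1, Z=0, W=2) weight 1/168
  (X=1, Y=1, Z=0, W=3) weight 1/168
  (X=1, Y=1, Z=0, W=4) weight 1/168
  (X=2, Y=0, Z=1, W=1) weight 1/168
  … 27 more
Group by Z:
  weight(Z=0) = 1/3
  weight(Z=1) = 1/6
Total weight = 1/3 + 1/6 = 1/2
P(Z=0 | obs) = 1/3 / 1/2 = 2/3
P(Z=1 | obs) = 1/6 / 1/2 = 1/3

P(Z = 0 | obs) = 2/3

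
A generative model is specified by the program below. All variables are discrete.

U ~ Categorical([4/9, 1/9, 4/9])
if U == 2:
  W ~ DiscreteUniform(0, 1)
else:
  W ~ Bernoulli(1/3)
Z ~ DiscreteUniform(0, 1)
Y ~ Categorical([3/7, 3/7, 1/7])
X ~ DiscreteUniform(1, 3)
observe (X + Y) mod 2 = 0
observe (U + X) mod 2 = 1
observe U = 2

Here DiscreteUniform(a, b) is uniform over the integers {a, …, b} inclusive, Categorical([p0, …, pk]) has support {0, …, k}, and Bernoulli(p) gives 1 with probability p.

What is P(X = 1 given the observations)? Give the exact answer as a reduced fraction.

Enumerate traces; 8 have nonzero weight after conditioning:
  (U=2, W=0, Z=0, Y=1, X=1) weight 1/63
  (U=2, W=0, Z=0, Y=1, X=3) weight 1/63
  (U=2, W=0, Z=1, Y=1, X=1) weight 1/63
  (U=2, W=0, Z=1, Y=1, X=3) weight 1/63
  (U=2, W=1, Z=0, Y=1, X=1) weight 1/63
  (U=2, W=1, Z=0, Y=1, X=3) weight 1/63
  (U=2, W=1, Z=1, Y=1, X=1) weight 1/63
  (U=2, W=1, Z=1, Y=1, X=3) weight 1/63
Group by X:
  weight(X=1) = 4/63
  weight(X=3) = 4/63
Total weight = 4/63 + 4/63 = 8/63
P(X=1 | obs) = 4/63 / 8/63 = 1/2
P(X=3 | obs) = 4/63 / 8/63 = 1/2

P(X = 1 | obs) = 1/2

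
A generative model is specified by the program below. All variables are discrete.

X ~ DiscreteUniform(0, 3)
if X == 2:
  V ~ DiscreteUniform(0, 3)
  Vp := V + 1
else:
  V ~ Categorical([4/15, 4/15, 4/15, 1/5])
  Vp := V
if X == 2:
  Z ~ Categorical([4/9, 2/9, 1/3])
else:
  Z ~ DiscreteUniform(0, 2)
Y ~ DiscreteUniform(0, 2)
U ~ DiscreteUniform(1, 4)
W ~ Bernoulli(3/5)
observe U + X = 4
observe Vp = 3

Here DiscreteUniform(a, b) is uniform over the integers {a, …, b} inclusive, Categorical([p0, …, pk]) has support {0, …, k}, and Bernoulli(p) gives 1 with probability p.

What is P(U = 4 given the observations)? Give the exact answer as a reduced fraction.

P(U = 4 | obs) = 4/17

Enumerate traces; 72 have nonzero weight after conditioning:
  (X=0, V=3, Z=0, Y=0, U=4, W=0) weight 1/1800
  (X=0, V=3, Z=0, Y=0, U=4, W=1) weight 1/1200
  (X=0, V=3, Z=0, Y=1, U=4, W=0) weight 1/1800
  (X=0, V=3, Z=0, Y=1, U=4, W=1) weight 1/1200
  (X=0, V=3, Z=0, Y=2, U=4, W=0) weight 1/1800
  (X=0, V=3, Z=0, Y=2, U=4, W=1) weight 1/1200
  (X=0, V=3, Z=1, Y=0, U=4, W=0) weight 1/1800
  (X=0, V=3, Z=1, Y=0, U=4, W=1) weight 1/1200
  (X=1, V=3, Z=0, Y=0, U=3, W=0) weight 1/1800
  (X=2, V=2, Z=0, Y=0, U=2, W=0) weight 1/1080
  … 62 more
Group by U:
  weight(U=1) = 1/80
  weight(U=2) = 1/64
  weight(U=3) = 1/80
  weight(U=4) = 1/80
Total weight = 1/80 + 1/64 + 1/80 + 1/80 = 17/320
P(U=1 | obs) = 1/80 / 17/320 = 4/17
P(U=2 | obs) = 1/64 / 17/320 = 5/17
P(U=3 | obs) = 1/80 / 17/320 = 4/17
P(U=4 | obs) = 1/80 / 17/320 = 4/17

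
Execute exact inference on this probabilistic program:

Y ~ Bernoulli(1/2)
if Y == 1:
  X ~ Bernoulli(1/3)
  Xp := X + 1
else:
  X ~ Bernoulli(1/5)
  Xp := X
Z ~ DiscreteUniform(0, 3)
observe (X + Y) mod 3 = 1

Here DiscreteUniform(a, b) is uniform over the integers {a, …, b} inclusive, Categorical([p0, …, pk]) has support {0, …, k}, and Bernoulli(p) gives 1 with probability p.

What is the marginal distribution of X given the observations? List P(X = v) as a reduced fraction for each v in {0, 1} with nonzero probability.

Enumerate traces; 8 have nonzero weight after conditioning:
  (Y=0, X=1, Z=0) weight 1/40
  (Y=0, X=1, Z=1) weight 1/40
  (Y=0, X=1, Z=2) weight 1/40
  (Y=0, X=1, Z=3) weight 1/40
  (Y=1, X=0, Z=0) weight 1/12
  (Y=1, X=0, Z=1) weight 1/12
  (Y=1, X=0, Z=2) weight 1/12
  (Y=1, X=0, Z=3) weight 1/12
Group by X:
  weight(X=0) = 1/3
  weight(X=1) = 1/10
Total weight = 1/3 + 1/10 = 13/30
P(X=0 | obs) = 1/3 / 13/30 = 10/13
P(X=1 | obs) = 1/10 / 13/30 = 3/13

P(X=0) = 10/13, P(X=1) = 3/13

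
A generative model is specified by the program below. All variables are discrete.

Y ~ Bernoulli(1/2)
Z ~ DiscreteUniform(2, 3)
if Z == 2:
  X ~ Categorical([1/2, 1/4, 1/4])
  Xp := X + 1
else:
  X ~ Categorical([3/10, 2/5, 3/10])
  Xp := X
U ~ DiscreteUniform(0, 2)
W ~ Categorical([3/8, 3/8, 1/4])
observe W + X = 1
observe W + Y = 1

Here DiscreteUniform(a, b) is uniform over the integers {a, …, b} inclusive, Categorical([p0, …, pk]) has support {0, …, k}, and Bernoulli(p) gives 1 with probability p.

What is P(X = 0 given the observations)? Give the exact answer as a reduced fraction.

P(X = 0 | obs) = 16/29

Enumerate traces; 12 have nonzero weight after conditioning:
  (Y=0, Z=2, X=0, U=0, W=1) weight 1/64
  (Y=0, Z=2, X=0, U=1, W=1) weight 1/64
  (Y=0, Z=2, X=0, U=2, W=1) weight 1/64
  (Y=0, Z=3, X=0, U=0, W=1) weight 3/320
  (Y=0, Z=3, X=0, U=1, W=1) weight 3/320
  (Y=0, Z=3, X=0, U=2, W=1) weight 3/320
  (Y=1, Z=2, X=1, U=0, W=0) weight 1/128
  (Y=1, Z=2, X=1, U=1, W=0) weight 1/128
  … 4 more
Group by X:
  weight(X=0) = 3/40
  weight(X=1) = 39/640
Total weight = 3/40 + 39/640 = 87/640
P(X=0 | obs) = 3/40 / 87/640 = 16/29
P(X=1 | obs) = 39/640 / 87/640 = 13/29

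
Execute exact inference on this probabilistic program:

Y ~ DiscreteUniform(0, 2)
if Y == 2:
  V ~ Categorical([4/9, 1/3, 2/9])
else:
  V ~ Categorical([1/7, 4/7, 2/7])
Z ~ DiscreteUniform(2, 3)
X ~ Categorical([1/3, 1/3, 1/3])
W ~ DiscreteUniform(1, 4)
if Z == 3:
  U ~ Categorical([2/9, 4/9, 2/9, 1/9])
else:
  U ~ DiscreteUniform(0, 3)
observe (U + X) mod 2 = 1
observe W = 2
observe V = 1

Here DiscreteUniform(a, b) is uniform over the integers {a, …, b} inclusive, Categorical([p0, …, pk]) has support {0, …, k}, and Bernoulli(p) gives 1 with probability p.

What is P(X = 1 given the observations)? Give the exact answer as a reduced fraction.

Enumerate traces; 36 have nonzero weight after conditioning:
  (Y=0, V=1, Z=2, X=0, W=2, U=1) weight 1/504
  (Y=0, V=1, Z=2, X=0, W=2, U=3) weight 1/504
  (Y=0, V=1, Z=2, X=1, W=2, U=0) weight 1/504
  (Y=0, V=1, Z=2, X=1, W=2, U=2) weight 1/504
  (Y=0, V=1, Z=2, X=2, W=2, U=1) weight 1/504
  (Y=0, V=1, Z=2, X=2, W=2, U=3) weight 1/504
  (Y=0, V=1, Z=3, X=0, W=2, U=1) weight 2/567
  (Y=0, V=1, Z=3, X=0, W=2, U=3) weight 1/1134
  … 28 more
Group by X:
  weight(X=0) = 589/27216
  weight(X=1) = 527/27216
  weight(X=2) = 589/27216
Total weight = 589/27216 + 527/27216 + 589/27216 = 1705/27216
P(X=0 | obs) = 589/27216 / 1705/27216 = 19/55
P(X=1 | obs) = 527/27216 / 1705/27216 = 17/55
P(X=2 | obs) = 589/27216 / 1705/27216 = 19/55

P(X = 1 | obs) = 17/55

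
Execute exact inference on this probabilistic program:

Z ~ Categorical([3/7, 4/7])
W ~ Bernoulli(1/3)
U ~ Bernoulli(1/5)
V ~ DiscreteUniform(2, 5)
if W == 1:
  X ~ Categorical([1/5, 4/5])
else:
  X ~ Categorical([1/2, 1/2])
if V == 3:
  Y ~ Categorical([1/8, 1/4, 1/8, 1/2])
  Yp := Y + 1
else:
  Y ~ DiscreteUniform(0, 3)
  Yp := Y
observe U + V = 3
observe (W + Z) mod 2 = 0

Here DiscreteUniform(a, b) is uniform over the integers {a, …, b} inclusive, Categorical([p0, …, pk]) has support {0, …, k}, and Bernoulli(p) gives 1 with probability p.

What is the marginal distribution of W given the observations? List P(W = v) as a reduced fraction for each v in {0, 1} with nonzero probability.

Enumerate traces; 32 have nonzero weight after conditioning:
  (Z=0, W=0, U=0, V=3, X=0, Y=0) weight 1/280
  (Z=0, W=0, U=0, V=3, X=0, Y=1) weight 1/140
  (Z=0, W=0, U=0, V=3, X=0, Y=2) weight 1/280
  (Z=0, W=0, U=0, V=3, X=0, Y=3) weight 1/70
  (Z=0, W=0, U=0, V=3, X=1, Y=0) weight 1/280
  (Z=0, W=0, U=0, V=3, X=1, Y=1) weight 1/140
  (Z=0, W=0, U=0, V=3, X=1, Y=2) weight 1/280
  (Z=0, W=0, U=0, V=3, X=1, Y=3) weight 1/70
  (Z=1, W=1, U=0, V=3, X=0, Y=0) weight 1/1050
  … 23 more
Group by W:
  weight(W=0) = 1/14
  weight(W=1) = 1/21
Total weight = 1/14 + 1/21 = 5/42
P(W=0 | obs) = 1/14 / 5/42 = 3/5
P(W=1 | obs) = 1/21 / 5/42 = 2/5

P(W=0) = 3/5, P(W=1) = 2/5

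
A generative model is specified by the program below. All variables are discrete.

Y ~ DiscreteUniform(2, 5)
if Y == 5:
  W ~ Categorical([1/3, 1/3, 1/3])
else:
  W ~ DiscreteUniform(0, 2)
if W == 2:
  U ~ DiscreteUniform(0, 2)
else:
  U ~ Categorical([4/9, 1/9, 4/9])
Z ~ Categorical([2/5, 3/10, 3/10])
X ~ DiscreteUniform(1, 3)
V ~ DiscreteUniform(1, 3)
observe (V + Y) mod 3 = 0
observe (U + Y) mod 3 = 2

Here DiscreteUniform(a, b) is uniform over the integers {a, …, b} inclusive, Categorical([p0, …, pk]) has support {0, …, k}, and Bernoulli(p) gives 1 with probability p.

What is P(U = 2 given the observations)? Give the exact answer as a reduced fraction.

P(U = 2 | obs) = 11/38

Enumerate traces; 108 have nonzero weight after conditioning:
  (Y=2, W=0, U=0, Z=0, X=1, V=1) weight 2/1215
  (Y=2, W=0, U=0, Z=0, X=2, V=1) weight 2/1215
  (Y=2, W=0, U=0, Z=0, X=3, V=1) weight 2/1215
  (Y=2, W=0, U=0, Z=1, X=1, V=1) weight 1/810
  (Y=2, W=0, U=0, Z=1, X=2, V=1) weight 1/810
  (Y=2, W=0, U=0, Z=1, X=3, V=1) weight 1/810
  (Y=2, W=0, U=0, Z=2, X=1, V=1) weight 1/810
  (Y=2, W=0, U=0, Z=2, X=2, V=1) weight 1/810
  (Y=3, W=0, U=2, Z=0, X=1, V=3) weight 2/1215
  (Y=4, W=0, U=1, Z=0, X=1, V=2) weight 1/2430
  … 98 more
Group by U:
  weight(U=0) = 11/162
  weight(U=1) = 5/324
  weight(U=2) = 11/324
Total weight = 11/162 + 5/324 + 11/324 = 19/162
P(U=0 | obs) = 11/162 / 19/162 = 11/19
P(U=1 | obs) = 5/324 / 19/162 = 5/38
P(U=2 | obs) = 11/324 / 19/162 = 11/38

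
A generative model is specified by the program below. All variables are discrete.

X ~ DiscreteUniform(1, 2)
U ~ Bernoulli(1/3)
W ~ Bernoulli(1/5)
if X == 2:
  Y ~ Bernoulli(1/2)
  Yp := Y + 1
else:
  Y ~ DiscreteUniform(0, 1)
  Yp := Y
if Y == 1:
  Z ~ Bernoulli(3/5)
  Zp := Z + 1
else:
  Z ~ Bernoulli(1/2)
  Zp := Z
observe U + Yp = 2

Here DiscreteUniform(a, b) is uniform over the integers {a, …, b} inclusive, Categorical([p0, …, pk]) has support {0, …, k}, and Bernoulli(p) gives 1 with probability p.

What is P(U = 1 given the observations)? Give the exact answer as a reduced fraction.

P(U = 1 | obs) = 1/2

Enumerate traces; 12 have nonzero weight after conditioning:
  (X=1, U=1, W=0, Y=1, Z=0) weight 2/75
  (X=1, U=1, W=0, Y=1, Z=1) weight 1/25
  (X=1, U=1, W=1, Y=1, Z=0) weight 1/150
  (X=1, U=1, W=1, Y=1, Z=1) weight 1/100
  (X=2, U=0, W=0, Y=1, Z=0) weight 4/75
  (X=2, U=0, W=0, Y=1, Z=1) weight 2/25
  (X=2, U=0, W=1, Y=1, Z=0) weight 1/75
  (X=2, U=0, W=1, Y=1, Z=1) weight 1/50
  … 4 more
Group by U:
  weight(U=0) = 1/6
  weight(U=1) = 1/6
Total weight = 1/6 + 1/6 = 1/3
P(U=0 | obs) = 1/6 / 1/3 = 1/2
P(U=1 | obs) = 1/6 / 1/3 = 1/2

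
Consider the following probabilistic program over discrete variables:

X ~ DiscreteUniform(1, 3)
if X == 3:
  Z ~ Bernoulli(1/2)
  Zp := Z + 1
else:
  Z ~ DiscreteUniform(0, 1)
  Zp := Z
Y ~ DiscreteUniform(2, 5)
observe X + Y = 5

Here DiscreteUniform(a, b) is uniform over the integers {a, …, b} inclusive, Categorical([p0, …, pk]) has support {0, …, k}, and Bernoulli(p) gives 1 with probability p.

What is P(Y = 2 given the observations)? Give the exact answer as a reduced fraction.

Enumerate traces; 6 have nonzero weight after conditioning:
  (X=1, Z=0, Y=4) weight 1/24
  (X=1, Z=1, Y=4) weight 1/24
  (X=2, Z=0, Y=3) weight 1/24
  (X=2, Z=1, Y=3) weight 1/24
  (X=3, Z=0, Y=2) weight 1/24
  (X=3, Z=1, Y=2) weight 1/24
Group by Y:
  weight(Y=2) = 1/12
  weight(Y=3) = 1/12
  weight(Y=4) = 1/12
Total weight = 1/12 + 1/12 + 1/12 = 1/4
P(Y=2 | obs) = 1/12 / 1/4 = 1/3
P(Y=3 | obs) = 1/12 / 1/4 = 1/3
P(Y=4 | obs) = 1/12 / 1/4 = 1/3

P(Y = 2 | obs) = 1/3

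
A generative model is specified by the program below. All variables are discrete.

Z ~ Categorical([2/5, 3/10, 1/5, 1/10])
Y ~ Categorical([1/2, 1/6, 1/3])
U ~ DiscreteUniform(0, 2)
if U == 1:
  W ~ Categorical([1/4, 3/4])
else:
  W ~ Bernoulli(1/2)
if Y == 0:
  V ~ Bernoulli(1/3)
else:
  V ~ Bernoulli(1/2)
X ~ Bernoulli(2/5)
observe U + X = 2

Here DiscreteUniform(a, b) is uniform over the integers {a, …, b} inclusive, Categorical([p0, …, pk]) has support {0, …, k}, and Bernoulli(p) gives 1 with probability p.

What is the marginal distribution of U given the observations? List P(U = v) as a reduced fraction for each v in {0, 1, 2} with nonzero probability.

P(U=1) = 2/5, P(U=2) = 3/5

Enumerate traces; 96 have nonzero weight after conditioning:
  (Z=0, Y=0, U=1, W=0, V=0, X=1) weight 1/225
  (Z=0, Y=0, U=1, W=0, V=1, X=1) weight 1/450
  (Z=0, Y=0, U=1, W=1, V=0, X=1) weight 1/75
  (Z=0, Y=0, U=1, W=1, V=1, X=1) weight 1/150
  (Z=0, Y=0, U=2, W=0, V=0, X=0) weight 1/75
  (Z=0, Y=0, U=2, W=0, V=1, X=0) weight 1/150
  (Z=0, Y=0, U=2, W=1, V=0, X=0) weight 1/75
  (Z=0, Y=0, U=2, W=1, V=1, X=0) weight 1/150
  … 88 more
Group by U:
  weight(U=1) = 2/15
  weight(U=2) = 1/5
Total weight = 2/15 + 1/5 = 1/3
P(U=1 | obs) = 2/15 / 1/3 = 2/5
P(U=2 | obs) = 1/5 / 1/3 = 3/5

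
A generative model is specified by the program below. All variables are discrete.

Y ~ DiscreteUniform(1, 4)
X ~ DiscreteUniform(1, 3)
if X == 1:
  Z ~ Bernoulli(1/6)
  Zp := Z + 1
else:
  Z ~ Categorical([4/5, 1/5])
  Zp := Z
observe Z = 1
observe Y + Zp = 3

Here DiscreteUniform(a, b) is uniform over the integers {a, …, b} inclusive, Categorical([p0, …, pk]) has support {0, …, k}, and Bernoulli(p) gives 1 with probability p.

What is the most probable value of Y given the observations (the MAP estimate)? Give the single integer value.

argmax_v P(Y = v | obs) = 2

Enumerate traces; 3 have nonzero weight after conditioning:
  (Y=1, X=1, Z=1) weight 1/72
  (Y=2, X=2, Z=1) weight 1/60
  (Y=2, X=3, Z=1) weight 1/60
Group by Y:
  weight(Y=1) = 1/72
  weight(Y=2) = 1/30
Total weight = 1/72 + 1/30 = 17/360
P(Y=1 | obs) = 1/72 / 17/360 = 5/17
P(Y=2 | obs) = 1/30 / 17/360 = 12/17
argmax = 2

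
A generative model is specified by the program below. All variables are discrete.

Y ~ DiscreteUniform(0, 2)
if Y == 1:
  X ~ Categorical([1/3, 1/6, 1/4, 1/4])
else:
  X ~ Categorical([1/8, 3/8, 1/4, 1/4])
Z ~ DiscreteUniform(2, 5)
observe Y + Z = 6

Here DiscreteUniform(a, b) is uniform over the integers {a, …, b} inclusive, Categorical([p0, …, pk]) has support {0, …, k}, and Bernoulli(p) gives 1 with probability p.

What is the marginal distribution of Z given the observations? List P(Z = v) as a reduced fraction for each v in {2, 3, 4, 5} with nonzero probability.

Enumerate traces; 8 have nonzero weight after conditioning:
  (Y=1, X=0, Z=5) weight 1/36
  (Y=1, X=1, Z=5) weight 1/72
  (Y=1, X=2, Z=5) weight 1/48
  (Y=1, X=3, Z=5) weight 1/48
  (Y=2, X=0, Z=4) weight 1/96
  (Y=2, X=1, Z=4) weight 1/32
  (Y=2, X=2, Z=4) weight 1/48
  (Y=2, X=3, Z=4) weight 1/48
Group by Z:
  weight(Z=4) = 1/12
  weight(Z=5) = 1/12
Total weight = 1/12 + 1/12 = 1/6
P(Z=4 | obs) = 1/12 / 1/6 = 1/2
P(Z=5 | obs) = 1/12 / 1/6 = 1/2

P(Z=4) = 1/2, P(Z=5) = 1/2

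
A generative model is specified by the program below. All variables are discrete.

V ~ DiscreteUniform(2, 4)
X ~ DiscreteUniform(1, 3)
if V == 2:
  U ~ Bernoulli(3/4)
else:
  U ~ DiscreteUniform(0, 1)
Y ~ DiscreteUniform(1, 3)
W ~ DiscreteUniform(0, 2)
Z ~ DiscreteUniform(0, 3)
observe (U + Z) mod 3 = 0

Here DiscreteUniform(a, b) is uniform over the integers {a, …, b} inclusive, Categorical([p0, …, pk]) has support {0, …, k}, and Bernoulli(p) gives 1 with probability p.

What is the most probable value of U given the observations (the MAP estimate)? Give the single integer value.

Enumerate traces; 243 have nonzero weight after conditioning:
  (V=2, X=1, U=0, Y=1, W=0, Z=0) weight 1/1296
  (V=2, X=1, U=0, Y=1, W=0, Z=3) weight 1/1296
  (V=2, X=1, U=0, Y=1, W=1, Z=0) weight 1/1296
  (V=2, X=1, U=0, Y=1, W=1, Z=3) weight 1/1296
  (V=2, X=1, U=0, Y=1, W=2, Z=0) weight 1/1296
  (V=2, X=1, U=0, Y=1, W=2, Z=3) weight 1/1296
  (V=2, X=1, U=0, Y=2, W=0, Z=0) weight 1/1296
  (V=2, X=1, U=0, Y=2, W=0, Z=3) weight 1/1296
  (V=2, X=1, U=1, Y=1, W=0, Z=2) weight 1/432
  … 234 more
Group by U:
  weight(U=0) = 5/24
  weight(U=1) = 7/48
Total weight = 5/24 + 7/48 = 17/48
P(U=0 | obs) = 5/24 / 17/48 = 10/17
P(U=1 | obs) = 7/48 / 17/48 = 7/17
argmax = 0

argmax_v P(U = v | obs) = 0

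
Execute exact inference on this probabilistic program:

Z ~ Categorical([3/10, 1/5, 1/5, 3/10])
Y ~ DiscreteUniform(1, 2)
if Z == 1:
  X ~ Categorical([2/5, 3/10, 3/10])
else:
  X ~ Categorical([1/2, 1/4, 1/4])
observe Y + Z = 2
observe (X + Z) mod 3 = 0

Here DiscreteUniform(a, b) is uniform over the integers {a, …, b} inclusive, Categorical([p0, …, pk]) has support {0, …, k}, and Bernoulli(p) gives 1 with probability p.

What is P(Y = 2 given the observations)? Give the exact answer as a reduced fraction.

Enumerate traces; 2 have nonzero weight after conditioning:
  (Z=0, Y=2, X=0) weight 3/40
  (Z=1, Y=1, X=2) weight 3/100
Group by Y:
  weight(Y=1) = 3/100
  weight(Y=2) = 3/40
Total weight = 3/100 + 3/40 = 21/200
P(Y=1 | obs) = 3/100 / 21/200 = 2/7
P(Y=2 | obs) = 3/40 / 21/200 = 5/7

P(Y = 2 | obs) = 5/7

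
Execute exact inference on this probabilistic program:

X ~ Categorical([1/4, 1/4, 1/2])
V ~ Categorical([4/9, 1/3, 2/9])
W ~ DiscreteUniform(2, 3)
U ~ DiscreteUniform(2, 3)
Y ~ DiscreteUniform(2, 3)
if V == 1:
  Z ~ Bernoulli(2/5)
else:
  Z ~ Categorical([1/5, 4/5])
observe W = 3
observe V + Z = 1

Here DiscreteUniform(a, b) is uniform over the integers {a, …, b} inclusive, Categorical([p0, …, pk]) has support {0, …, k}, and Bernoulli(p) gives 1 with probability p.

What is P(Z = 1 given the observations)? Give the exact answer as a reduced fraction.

P(Z = 1 | obs) = 16/25

Enumerate traces; 24 have nonzero weight after conditioning:
  (X=0, V=0, W=3, U=2, Y=2, Z=1) weight 1/90
  (X=0, V=0, W=3, U=2, Y=3, Z=1) weight 1/90
  (X=0, V=0, W=3, U=3, Y=2, Z=1) weight 1/90
  (X=0, V=0, W=3, U=3, Y=3, Z=1) weight 1/90
  (X=0, V=1, W=3, U=2, Y=2, Z=0) weight 1/160
  (X=0, V=1, W=3, U=2, Y=3, Z=0) weight 1/160
  (X=0, V=1, W=3, U=3, Y=2, Z=0) weight 1/160
  (X=0, V=1, W=3, U=3, Y=3, Z=0) weight 1/160
  … 16 more
Group by Z:
  weight(Z=0) = 1/10
  weight(Z=1) = 8/45
Total weight = 1/10 + 8/45 = 5/18
P(Z=0 | obs) = 1/10 / 5/18 = 9/25
P(Z=1 | obs) = 8/45 / 5/18 = 16/25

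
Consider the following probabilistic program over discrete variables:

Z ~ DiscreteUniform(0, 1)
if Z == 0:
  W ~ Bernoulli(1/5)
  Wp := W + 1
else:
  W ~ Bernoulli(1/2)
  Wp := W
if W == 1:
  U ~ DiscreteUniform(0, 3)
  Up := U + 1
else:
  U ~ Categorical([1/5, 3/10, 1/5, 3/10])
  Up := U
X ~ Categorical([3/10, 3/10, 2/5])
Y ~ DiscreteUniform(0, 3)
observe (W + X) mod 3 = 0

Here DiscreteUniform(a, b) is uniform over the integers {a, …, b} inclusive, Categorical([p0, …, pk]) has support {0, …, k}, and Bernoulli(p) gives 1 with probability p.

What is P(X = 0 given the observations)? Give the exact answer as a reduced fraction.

Enumerate traces; 64 have nonzero weight after conditioning:
  (Z=0, W=0, U=0, X=0, Y=0) weight 3/500
  (Z=0, W=0, U=0, X=0, Y=1) weight 3/500
  (Z=0, W=0, U=0, X=0, Y=2) weight 3/500
  (Z=0, W=0, U=0, X=0, Y=3) weight 3/500
  (Z=0, W=0, U=1, X=0, Y=0) weight 9/1000
  (Z=0, W=0, U=1, X=0, Y=1) weight 9/1000
  (Z=0, W=0, U=1, X=0, Y=2) weight 9/1000
  (Z=0, W=0, U=1, X=0, Y=3) weight 9/1000
  (Z=0, W=1, U=0, X=2, Y=0) weight 1/400
  … 55 more
Group by X:
  weight(X=0) = 39/200
  weight(X=2) = 7/50
Total weight = 39/200 + 7/50 = 67/200
P(X=0 | obs) = 39/200 / 67/200 = 39/67
P(X=2 | obs) = 7/50 / 67/200 = 28/67

P(X = 0 | obs) = 39/67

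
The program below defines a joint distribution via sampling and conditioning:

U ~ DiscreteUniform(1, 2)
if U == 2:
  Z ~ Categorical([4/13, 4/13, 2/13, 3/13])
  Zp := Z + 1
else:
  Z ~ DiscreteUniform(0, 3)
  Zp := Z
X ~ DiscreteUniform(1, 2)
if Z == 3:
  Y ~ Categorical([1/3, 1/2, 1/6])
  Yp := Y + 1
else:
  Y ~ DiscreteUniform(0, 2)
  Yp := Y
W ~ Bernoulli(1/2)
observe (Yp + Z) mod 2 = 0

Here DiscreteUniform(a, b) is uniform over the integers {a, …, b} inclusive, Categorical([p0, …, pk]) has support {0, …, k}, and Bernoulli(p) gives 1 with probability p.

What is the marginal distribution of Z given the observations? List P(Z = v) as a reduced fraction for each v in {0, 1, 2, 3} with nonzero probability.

P(Z=0) = 116/333, P(Z=1) = 58/333, P(Z=2) = 28/111, P(Z=3) = 25/111

Enumerate traces; 56 have nonzero weight after conditioning:
  (U=1, Z=0, X=1, Y=0, W=0) weight 1/96
  (U=1, Z=0, X=1, Y=0, W=1) weight 1/96
  (U=1, Z=0, X=1, Y=2, W=0) weight 1/96
  (U=1, Z=0, X=1, Y=2, W=1) weight 1/96
  (U=1, Z=0, X=2, Y=0, W=0) weight 1/96
  (U=1, Z=0, X=2, Y=0, W=1) weight 1/96
  (U=1, Z=0, X=2, Y=2, W=0) weight 1/96
  (U=1, Z=0, X=2, Y=2, W=1) weight 1/96
  (U=1, Z=1, X=1, Y=1, W=0) weight 1/96
  (U=1, Z=2, X=1, Y=0, W=0) weight 1/96
  … 46 more
Group by Z:
  weight(Z=0) = 29/156
  weight(Z=1) = 29/312
  weight(Z=2) = 7/52
  weight(Z=3) = 25/208
Total weight = 29/156 + 29/312 + 7/52 + 25/208 = 111/208
P(Z=0 | obs) = 29/156 / 111/208 = 116/333
P(Z=1 | obs) = 29/312 / 111/208 = 58/333
P(Z=2 | obs) = 7/52 / 111/208 = 28/111
P(Z=3 | obs) = 25/208 / 111/208 = 25/111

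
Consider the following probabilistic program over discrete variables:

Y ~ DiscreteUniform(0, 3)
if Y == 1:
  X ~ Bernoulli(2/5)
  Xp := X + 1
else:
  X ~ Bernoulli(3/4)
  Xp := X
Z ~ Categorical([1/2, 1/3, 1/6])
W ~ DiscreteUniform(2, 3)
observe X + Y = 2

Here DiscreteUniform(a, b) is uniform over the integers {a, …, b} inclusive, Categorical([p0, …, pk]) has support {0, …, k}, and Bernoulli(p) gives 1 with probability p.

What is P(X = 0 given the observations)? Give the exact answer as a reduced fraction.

Enumerate traces; 12 have nonzero weight after conditioning:
  (Y=1, X=1, Z=0, W=2) weight 1/40
  (Y=1, X=1, Z=0, W=3) weight 1/40
  (Y=1, X=1, Z=1, W=2) weight 1/60
  (Y=1, X=1, Z=1, W=3) weight 1/60
  (Y=1, X=1, Z=2, W=2) weight 1/120
  (Y=1, X=1, Z=2, W=3) weight 1/120
  (Y=2, X=0, Z=0, W=2) weight 1/64
  (Y=2, X=0, Z=0, W=3) weight 1/64
  … 4 more
Group by X:
  weight(X=0) = 1/16
  weight(X=1) = 1/10
Total weight = 1/16 + 1/10 = 13/80
P(X=0 | obs) = 1/16 / 13/80 = 5/13
P(X=1 | obs) = 1/10 / 13/80 = 8/13

P(X = 0 | obs) = 5/13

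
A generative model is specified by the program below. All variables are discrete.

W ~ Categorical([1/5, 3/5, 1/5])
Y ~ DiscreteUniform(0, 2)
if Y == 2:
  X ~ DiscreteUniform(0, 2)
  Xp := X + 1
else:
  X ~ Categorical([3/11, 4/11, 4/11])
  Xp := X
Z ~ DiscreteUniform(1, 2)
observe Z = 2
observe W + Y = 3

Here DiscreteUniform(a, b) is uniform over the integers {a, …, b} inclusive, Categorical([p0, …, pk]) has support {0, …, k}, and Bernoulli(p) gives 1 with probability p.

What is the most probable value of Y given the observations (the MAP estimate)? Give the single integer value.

Enumerate traces; 6 have nonzero weight after conditioning:
  (W=1, Y=2, X=0, Z=2) weight 1/30
  (W=1, Y=2, X=1, Z=2) weight 1/30
  (W=1, Y=2, X=2, Z=2) weight 1/30
  (W=2, Y=1, X=0, Z=2) weight 1/110
  (W=2, Y=1, X=1, Z=2) weight 2/165
  (W=2, Y=1, X=2, Z=2) weight 2/165
Group by Y:
  weight(Y=1) = 1/30
  weight(Y=2) = 1/10
Total weight = 1/30 + 1/10 = 2/15
P(Y=1 | obs) = 1/30 / 2/15 = 1/4
P(Y=2 | obs) = 1/10 / 2/15 = 3/4
argmax = 2

argmax_v P(Y = v | obs) = 2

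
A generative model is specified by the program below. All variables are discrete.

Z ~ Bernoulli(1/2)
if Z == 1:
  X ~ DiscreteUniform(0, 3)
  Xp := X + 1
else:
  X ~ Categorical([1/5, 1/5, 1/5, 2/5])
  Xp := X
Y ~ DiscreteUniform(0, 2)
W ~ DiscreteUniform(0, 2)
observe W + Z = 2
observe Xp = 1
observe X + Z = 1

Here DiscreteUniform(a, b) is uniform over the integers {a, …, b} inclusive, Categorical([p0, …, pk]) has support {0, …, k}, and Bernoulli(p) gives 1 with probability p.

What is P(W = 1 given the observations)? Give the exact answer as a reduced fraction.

P(W = 1 | obs) = 5/9

Enumerate traces; 6 have nonzero weight after conditioning:
  (Z=0, X=1, Y=0, W=2) weight 1/90
  (Z=0, X=1, Y=1, W=2) weight 1/90
  (Z=0, X=1, Y=2, W=2) weight 1/90
  (Z=1, X=0, Y=0, W=1) weight 1/72
  (Z=1, X=0, Y=1, W=1) weight 1/72
  (Z=1, X=0, Y=2, W=1) weight 1/72
Group by W:
  weight(W=1) = 1/24
  weight(W=2) = 1/30
Total weight = 1/24 + 1/30 = 3/40
P(W=1 | obs) = 1/24 / 3/40 = 5/9
P(W=2 | obs) = 1/30 / 3/40 = 4/9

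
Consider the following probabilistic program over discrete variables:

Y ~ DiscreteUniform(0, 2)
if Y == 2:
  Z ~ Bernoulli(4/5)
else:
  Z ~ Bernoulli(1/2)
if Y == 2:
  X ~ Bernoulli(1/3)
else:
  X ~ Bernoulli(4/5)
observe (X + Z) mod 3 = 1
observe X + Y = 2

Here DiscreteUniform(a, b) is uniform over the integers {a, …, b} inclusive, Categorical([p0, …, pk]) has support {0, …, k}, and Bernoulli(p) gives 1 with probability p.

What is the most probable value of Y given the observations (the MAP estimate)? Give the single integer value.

argmax_v P(Y = v | obs) = 2

Enumerate traces; 2 have nonzero weight after conditioning:
  (Y=1, Z=0, X=1) weight 2/15
  (Y=2, Z=1, X=0) weight 8/45
Group by Y:
  weight(Y=1) = 2/15
  weight(Y=2) = 8/45
Total weight = 2/15 + 8/45 = 14/45
P(Y=1 | obs) = 2/15 / 14/45 = 3/7
P(Y=2 | obs) = 8/45 / 14/45 = 4/7
argmax = 2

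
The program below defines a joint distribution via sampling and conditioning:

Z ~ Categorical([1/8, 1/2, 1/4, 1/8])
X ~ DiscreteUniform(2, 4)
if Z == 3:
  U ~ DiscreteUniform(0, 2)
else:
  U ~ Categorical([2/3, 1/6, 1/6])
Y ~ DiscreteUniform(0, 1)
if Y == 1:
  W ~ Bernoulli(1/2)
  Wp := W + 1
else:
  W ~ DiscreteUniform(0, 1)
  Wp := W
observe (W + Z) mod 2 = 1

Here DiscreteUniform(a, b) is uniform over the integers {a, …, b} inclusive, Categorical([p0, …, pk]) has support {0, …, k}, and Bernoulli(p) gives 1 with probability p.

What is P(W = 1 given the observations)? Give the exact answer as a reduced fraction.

Enumerate traces; 72 have nonzero weight after conditioning:
  (Z=0, X=2, U=0, Y=0, W=1) weight 1/144
  (Z=0, X=2, U=0, Y=1, W=1) weight 1/144
  (Z=0, X=2, U=1, Y=0, W=1) weight 1/576
  (Z=0, X=2, U=1, Y=1, W=1) weight 1/576
  (Z=0, X=2, U=2, Y=0, W=1) weight 1/576
  (Z=0, X=2, U=2, Y=1, W=1) weight 1/576
  (Z=0, X=3, U=0, Y=0, W=1) weight 1/144
  (Z=0, X=3, U=0, Y=1, W=1) weight 1/144
  (Z=1, X=2, U=0, Y=0, W=0) weight 1/36
  … 63 more
Group by W:
  weight(W=0) = 5/16
  weight(W=1) = 3/16
Total weight = 5/16 + 3/16 = 1/2
P(W=0 | obs) = 5/16 / 1/2 = 5/8
P(W=1 | obs) = 3/16 / 1/2 = 3/8

P(W = 1 | obs) = 3/8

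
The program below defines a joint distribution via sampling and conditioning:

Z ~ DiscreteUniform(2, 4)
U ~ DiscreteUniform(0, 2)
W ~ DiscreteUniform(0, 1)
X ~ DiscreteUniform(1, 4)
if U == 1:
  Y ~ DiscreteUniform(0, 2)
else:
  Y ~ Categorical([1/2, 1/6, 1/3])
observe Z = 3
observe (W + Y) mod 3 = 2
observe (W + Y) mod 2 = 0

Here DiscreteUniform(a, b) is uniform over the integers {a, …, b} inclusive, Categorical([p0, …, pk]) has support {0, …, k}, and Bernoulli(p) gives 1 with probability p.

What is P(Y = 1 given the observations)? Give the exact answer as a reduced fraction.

P(Y = 1 | obs) = 2/5

Enumerate traces; 24 have nonzero weight after conditioning:
  (Z=3, U=0, W=0, X=1, Y=2) weight 1/216
  (Z=3, U=0, W=0, X=2, Y=2) weight 1/216
  (Z=3, U=0, W=0, X=3, Y=2) weight 1/216
  (Z=3, U=0, W=0, X=4, Y=2) weight 1/216
  (Z=3, U=0, W=1, X=1, Y=1) weight 1/432
  (Z=3, U=0, W=1, X=2, Y=1) weight 1/432
  (Z=3, U=0, W=1, X=3, Y=1) weight 1/432
  (Z=3, U=0, W=1, X=4, Y=1) weight 1/432
  … 16 more
Group by Y:
  weight(Y=1) = 1/27
  weight(Y=2) = 1/18
Total weight = 1/27 + 1/18 = 5/54
P(Y=1 | obs) = 1/27 / 5/54 = 2/5
P(Y=2 | obs) = 1/18 / 5/54 = 3/5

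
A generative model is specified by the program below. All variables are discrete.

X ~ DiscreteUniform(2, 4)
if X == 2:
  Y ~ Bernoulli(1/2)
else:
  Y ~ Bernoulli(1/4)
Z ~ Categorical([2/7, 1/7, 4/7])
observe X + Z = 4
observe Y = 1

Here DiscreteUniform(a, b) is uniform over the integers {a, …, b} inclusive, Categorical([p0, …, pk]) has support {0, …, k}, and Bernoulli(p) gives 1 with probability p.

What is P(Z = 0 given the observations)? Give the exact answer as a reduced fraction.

Enumerate traces; 3 have nonzero weight after conditioning:
  (X=2, Y=1, Z=2) weight 2/21
  (X=3, Y=1, Z=1) weight 1/84
  (X=4, Y=1, Z=0) weight 1/42
Group by Z:
  weight(Z=0) = 1/42
  weight(Z=1) = 1/84
  weight(Z=2) = 2/21
Total weight = 1/42 + 1/84 + 2/21 = 11/84
P(Z=0 | obs) = 1/42 / 11/84 = 2/11
P(Z=1 | obs) = 1/84 / 11/84 = 1/11
P(Z=2 | obs) = 2/21 / 11/84 = 8/11

P(Z = 0 | obs) = 2/11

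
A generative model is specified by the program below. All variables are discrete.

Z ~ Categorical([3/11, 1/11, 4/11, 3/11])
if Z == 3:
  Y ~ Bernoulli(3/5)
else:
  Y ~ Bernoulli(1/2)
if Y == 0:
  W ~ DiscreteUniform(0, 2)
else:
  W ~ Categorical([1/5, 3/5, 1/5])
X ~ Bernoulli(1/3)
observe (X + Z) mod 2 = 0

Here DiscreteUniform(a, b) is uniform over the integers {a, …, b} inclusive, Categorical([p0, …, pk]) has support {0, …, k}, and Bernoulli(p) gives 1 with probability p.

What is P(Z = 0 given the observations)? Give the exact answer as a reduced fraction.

Enumerate traces; 24 have nonzero weight after conditioning:
  (Z=0, Y=0, W=0, X=0) weight 1/33
  (Z=0, Y=0, W=1, X=0) weight 1/33
  (Z=0, Y=0, W=2, X=0) weight 1/33
  (Z=0, Y=1, W=0, X=0) weight 1/55
  (Z=0, Y=1, W=1, X=0) weight 3/55
  (Z=0, Y=1, W=2, X=0) weight 1/55
  (Z=1, Y=0, W=0, X=1) weight 1/198
  (Z=1, Y=0, W=1, X=1) weight 1/198
  (Z=2, Y=0, W=0, X=0) weight 4/99
  (Z=3, Y=0, W=0, X=1) weight 2/165
  … 14 more
Group by Z:
  weight(Z=0) = 2/11
  weight(Z=1) = 1/33
  weight(Z=2) = 8/33
  weight(Z=3) = 1/11
Total weight = 2/11 + 1/33 + 8/33 + 1/11 = 6/11
P(Z=0 | obs) = 2/11 / 6/11 = 1/3
P(Z=1 | obs) = 1/33 / 6/11 = 1/18
P(Z=2 | obs) = 8/33 / 6/11 = 4/9
P(Z=3 | obs) = 1/11 / 6/11 = 1/6

P(Z = 0 | obs) = 1/3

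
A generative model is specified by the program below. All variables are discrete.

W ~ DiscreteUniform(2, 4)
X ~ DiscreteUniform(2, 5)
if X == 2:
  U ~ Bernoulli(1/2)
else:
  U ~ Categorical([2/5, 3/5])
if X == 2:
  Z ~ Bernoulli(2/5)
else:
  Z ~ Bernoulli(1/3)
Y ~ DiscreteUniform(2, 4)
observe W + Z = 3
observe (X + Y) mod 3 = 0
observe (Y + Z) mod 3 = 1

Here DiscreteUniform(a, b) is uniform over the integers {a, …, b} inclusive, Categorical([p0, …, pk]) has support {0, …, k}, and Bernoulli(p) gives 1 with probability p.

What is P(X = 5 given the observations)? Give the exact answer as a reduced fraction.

Enumerate traces; 6 have nonzero weight after conditioning:
  (W=2, X=3, U=0, Z=1, Y=3) weight 1/270
  (W=2, X=3, U=1, Z=1, Y=3) weight 1/180
  (W=3, X=2, U=0, Z=0, Y=4) weight 1/120
  (W=3, X=2, U=1, Z=0, Y=4) weight 1/120
  (W=3, X=5, U=0, Z=0, Y=4) weight 1/135
  (W=3, X=5, U=1, Z=0, Y=4) weight 1/90
Group by X:
  weight(X=2) = 1/60
  weight(X=3) = 1/108
  weight(X=5) = 1/54
Total weight = 1/60 + 1/108 + 1/54 = 2/45
P(X=2 | obs) = 1/60 / 2/45 = 3/8
P(X=3 | obs) = 1/108 / 2/45 = 5/24
P(X=5 | obs) = 1/54 / 2/45 = 5/12

P(X = 5 | obs) = 5/12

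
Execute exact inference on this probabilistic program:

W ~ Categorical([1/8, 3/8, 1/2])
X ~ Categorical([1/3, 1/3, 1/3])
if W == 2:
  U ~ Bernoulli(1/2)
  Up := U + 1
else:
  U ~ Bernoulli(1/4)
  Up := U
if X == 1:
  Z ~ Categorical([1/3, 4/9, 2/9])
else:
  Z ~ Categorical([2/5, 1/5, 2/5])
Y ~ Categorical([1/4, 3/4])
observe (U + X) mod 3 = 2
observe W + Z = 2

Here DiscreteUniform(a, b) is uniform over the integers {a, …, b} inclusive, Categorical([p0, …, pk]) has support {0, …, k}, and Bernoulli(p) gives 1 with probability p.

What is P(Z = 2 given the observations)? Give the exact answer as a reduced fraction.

Enumerate traces; 12 have nonzero weight after conditioning:
  (W=0, X=1, U=1, Z=2, Y=0) weight 1/1728
  (W=0, X=1, U=1, Z=2, Y=1) weight 1/576
  (W=0, X=2, U=0, Z=2, Y=0) weight 1/320
  (W=0, X=2, U=0, Z=2, Y=1) weight 3/320
  (W=1, X=1, U=1, Z=1, Y=0) weight 1/288
  (W=1, X=1, U=1, Z=1, Y=1) weight 1/96
  (W=1, X=2, U=0, Z=1, Y=0) weight 3/640
  (W=1, X=2, U=0, Z=1, Y=1) weight 9/640
  (W=2, X=1, U=1, Z=0, Y=0) weight 1/144
  … 3 more
Group by Z:
  weight(Z=0) = 11/180
  weight(Z=1) = 47/1440
  weight(Z=2) = 2/135
Total weight = 11/180 + 47/1440 + 2/135 = 469/4320
P(Z=0 | obs) = 11/180 / 469/4320 = 264/469
P(Z=1 | obs) = 47/1440 / 469/4320 = 141/469
P(Z=2 | obs) = 2/135 / 469/4320 = 64/469

P(Z = 2 | obs) = 64/469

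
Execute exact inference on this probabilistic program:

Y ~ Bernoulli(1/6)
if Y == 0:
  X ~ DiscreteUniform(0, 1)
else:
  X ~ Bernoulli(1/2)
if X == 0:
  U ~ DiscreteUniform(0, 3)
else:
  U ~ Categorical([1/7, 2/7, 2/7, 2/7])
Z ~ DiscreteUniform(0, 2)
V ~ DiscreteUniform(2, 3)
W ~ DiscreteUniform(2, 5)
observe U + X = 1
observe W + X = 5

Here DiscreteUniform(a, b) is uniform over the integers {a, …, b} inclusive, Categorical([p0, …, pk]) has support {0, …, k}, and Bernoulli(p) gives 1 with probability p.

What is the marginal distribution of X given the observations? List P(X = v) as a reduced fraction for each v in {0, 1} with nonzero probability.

P(X=0) = 7/11, P(X=1) = 4/11

Enumerate traces; 24 have nonzero weight after conditioning:
  (Y=0, X=0, U=1, Z=0, V=2, W=5) weight 5/1152
  (Y=0, X=0, U=1, Z=0, V=3, W=5) weight 5/1152
  (Y=0, X=0, U=1, Z=1, V=2, W=5) weight 5/1152
  (Y=0, X=0, U=1, Z=1, V=3, W=5) weight 5/1152
  (Y=0, X=0, U=1, Z=2, V=2, W=5) weight 5/1152
  (Y=0, X=0, U=1, Z=2, V=3, W=5) weight 5/1152
  (Y=0, X=1, U=0, Z=0, V=2, W=4) weight 5/2016
  (Y=0, X=1, U=0, Z=0, V=3, W=4) weight 5/2016
  … 16 more
Group by X:
  weight(X=0) = 1/32
  weight(X=1) = 1/56
Total weight = 1/32 + 1/56 = 11/224
P(X=0 | obs) = 1/32 / 11/224 = 7/11
P(X=1 | obs) = 1/56 / 11/224 = 4/11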